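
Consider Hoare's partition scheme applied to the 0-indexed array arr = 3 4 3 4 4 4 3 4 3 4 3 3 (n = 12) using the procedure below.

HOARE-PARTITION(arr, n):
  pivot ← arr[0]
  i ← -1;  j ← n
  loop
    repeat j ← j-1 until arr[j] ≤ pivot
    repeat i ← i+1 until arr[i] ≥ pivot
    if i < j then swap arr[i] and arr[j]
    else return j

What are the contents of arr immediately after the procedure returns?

3 3 3 3 4 4 4 4 3 4 4 3

pivot = arr[0] = 3; i = -1, j = 12
j→11 (arr[11]=3≤3), i→0 (arr[0]=3≥3); i<j, swap → 3 4 3 4 4 4 3 4 3 4 3 3
j→10 (arr[10]=3≤3), i→1 (arr[1]=4≥3); i<j, swap → 3 3 3 4 4 4 3 4 3 4 4 3
j→8 (arr[8]=3≤3), i→2 (arr[2]=3≥3); i<j, swap → 3 3 3 4 4 4 3 4 3 4 4 3
j→6 (arr[6]=3≤3), i→3 (arr[3]=4≥3); i<j, swap → 3 3 3 3 4 4 4 4 3 4 4 3
j→3, i→4; i≥j, return j=3. arr = 3 3 3 3 4 4 4 4 3 4 4 3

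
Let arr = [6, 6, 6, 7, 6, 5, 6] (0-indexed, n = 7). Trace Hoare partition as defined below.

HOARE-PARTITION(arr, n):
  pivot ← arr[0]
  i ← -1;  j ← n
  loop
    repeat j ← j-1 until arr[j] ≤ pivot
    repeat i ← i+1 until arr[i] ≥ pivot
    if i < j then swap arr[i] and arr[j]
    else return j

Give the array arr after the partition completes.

[6, 5, 6, 7, 6, 6, 6]

pivot=6
j stops at 6 (6), i stops at 0 (6); swap ⇒ [6, 6, 6, 7, 6, 5, 6]
j stops at 5 (5), i stops at 1 (6); swap ⇒ [6, 5, 6, 7, 6, 6, 6]
j stops at 4 (6), i stops at 2 (6); swap ⇒ [6, 5, 6, 7, 6, 6, 6]
j stops at 2, i stops at 3; i≥j ⇒ return 2. arr=[6, 5, 6, 7, 6, 6, 6]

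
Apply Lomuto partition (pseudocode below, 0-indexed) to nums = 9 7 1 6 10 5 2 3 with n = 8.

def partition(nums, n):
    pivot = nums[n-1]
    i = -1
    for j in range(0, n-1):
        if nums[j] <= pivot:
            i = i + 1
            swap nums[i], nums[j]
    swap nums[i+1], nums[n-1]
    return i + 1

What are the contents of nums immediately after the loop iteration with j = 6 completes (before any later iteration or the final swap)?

pivot = nums[7] = 3; i = -1
j=0: nums[0]=9 > 3 → no swap
j=1: nums[1]=7 > 3 → no swap
j=2: nums[2]=1 ≤ 3 → i=0, swap nums[0],nums[2] → 1 7 9 6 10 5 2 3
j=3: nums[3]=6 > 3 → no swap
j=4: nums[4]=10 > 3 → no swap
j=5: nums[5]=5 > 3 → no swap
j=6: nums[6]=2 ≤ 3 → i=1, swap nums[1],nums[6] → 1 2 9 6 10 5 7 3
(after j=6) nums = 1 2 9 6 10 5 7 3

1 2 9 6 10 5 7 3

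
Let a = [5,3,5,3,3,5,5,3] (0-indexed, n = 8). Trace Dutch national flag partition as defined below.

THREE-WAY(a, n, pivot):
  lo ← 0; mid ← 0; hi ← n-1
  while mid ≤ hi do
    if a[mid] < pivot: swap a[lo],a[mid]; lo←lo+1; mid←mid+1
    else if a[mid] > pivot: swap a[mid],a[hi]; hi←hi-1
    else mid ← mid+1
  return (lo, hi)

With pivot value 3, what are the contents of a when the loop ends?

[3,3,3,3,5,5,5,5]

pivot = 3; lo=0, mid=0, hi=7
a[mid]=5>3: swap a[0],a[7]; hi=6 → [3,3,5,3,3,5,5,5]
a[mid]=3=3: mid=1
a[mid]=3=3: mid=2
a[mid]=5>3: swap a[2],a[6]; hi=5 → [3,3,5,3,3,5,5,5]
a[mid]=5>3: swap a[2],a[5]; hi=4 → [3,3,5,3,3,5,5,5]
a[mid]=5>3: swap a[2],a[4]; hi=3 → [3,3,3,3,5,5,5,5]
a[mid]=3=3: mid=3
a[mid]=3=3: mid=4
end: lo=0, hi=3; a = [3,3,3,3,5,5,5,5]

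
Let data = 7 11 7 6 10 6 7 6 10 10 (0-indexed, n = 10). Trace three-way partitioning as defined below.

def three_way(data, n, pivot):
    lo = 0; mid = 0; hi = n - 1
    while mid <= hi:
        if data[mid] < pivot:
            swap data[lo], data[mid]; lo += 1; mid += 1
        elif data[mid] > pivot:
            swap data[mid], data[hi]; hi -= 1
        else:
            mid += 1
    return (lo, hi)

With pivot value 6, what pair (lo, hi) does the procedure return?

(0, 2)

pivot = 6; lo=0, mid=0, hi=9
data[mid]=7>6: swap data[0],data[9]; hi=8 → 10 11 7 6 10 6 7 6 10 7
data[mid]=10>6: swap data[0],data[8]; hi=7 → 10 11 7 6 10 6 7 6 10 7
data[mid]=10>6: swap data[0],data[7]; hi=6 → 6 11 7 6 10 6 7 10 10 7
data[mid]=6=6: mid=1
data[mid]=11>6: swap data[1],data[6]; hi=5 → 6 7 7 6 10 6 11 10 10 7
data[mid]=7>6: swap data[1],data[5]; hi=4 → 6 6 7 6 10 7 11 10 10 7
data[mid]=6=6: mid=2
data[mid]=7>6: swap data[2],data[4]; hi=3 → 6 6 10 6 7 7 11 10 10 7
data[mid]=10>6: swap data[2],data[3]; hi=2 → 6 6 6 10 7 7 11 10 10 7
data[mid]=6=6: mid=3
end: lo=0, hi=2; data = 6 6 6 10 7 7 11 10 10 7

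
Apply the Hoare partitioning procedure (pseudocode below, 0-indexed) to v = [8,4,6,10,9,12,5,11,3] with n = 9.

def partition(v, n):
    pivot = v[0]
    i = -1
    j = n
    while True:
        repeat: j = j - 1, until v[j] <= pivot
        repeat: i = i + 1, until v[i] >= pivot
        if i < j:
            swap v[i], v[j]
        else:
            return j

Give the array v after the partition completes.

[3,4,6,5,9,12,10,11,8]

pivot=8
j stops at 8 (3), i stops at 0 (8); swap ⇒ [3,4,6,10,9,12,5,11,8]
j stops at 6 (5), i stops at 3 (10); swap ⇒ [3,4,6,5,9,12,10,11,8]
j stops at 3, i stops at 4; i≥j ⇒ return 3. v=[3,4,6,5,9,12,10,11,8]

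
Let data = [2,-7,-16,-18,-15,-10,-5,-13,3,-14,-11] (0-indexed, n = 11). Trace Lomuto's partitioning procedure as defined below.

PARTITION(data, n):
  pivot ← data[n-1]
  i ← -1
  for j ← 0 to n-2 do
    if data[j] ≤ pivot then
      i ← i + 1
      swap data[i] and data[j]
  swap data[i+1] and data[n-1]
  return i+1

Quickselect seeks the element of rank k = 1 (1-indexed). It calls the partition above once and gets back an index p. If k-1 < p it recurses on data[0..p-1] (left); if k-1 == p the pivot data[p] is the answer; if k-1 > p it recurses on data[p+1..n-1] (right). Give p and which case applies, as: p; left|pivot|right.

5; left

pivot=-11, i=-1
j=0: 2>-11, skip
j=1: -7>-11, skip
j=2: -16≤-11, i=0, swap(0,2) ⇒ [-16,-7,2,-18,-15,-10,-5,-13,3,-14,-11]
j=3: -18≤-11, i=1, swap(1,3) ⇒ [-16,-18,2,-7,-15,-10,-5,-13,3,-14,-11]
j=4: -15≤-11, i=2, swap(2,4) ⇒ [-16,-18,-15,-7,2,-10,-5,-13,3,-14,-11]
j=5: -10>-11, skip
j=6: -5>-11, skip
j=7: -13≤-11, i=3, swap(3,7) ⇒ [-16,-18,-15,-13,2,-10,-5,-7,3,-14,-11]
j=8: 3>-11, skip
j=9: -14≤-11, i=4, swap(4,9) ⇒ [-16,-18,-15,-13,-14,-10,-5,-7,3,2,-11]
swap(5,10) ⇒ [-16,-18,-15,-13,-14,-11,-5,-7,3,2,-10]; return 5
p = 5; k-1 = 0 < 5 ⇒ left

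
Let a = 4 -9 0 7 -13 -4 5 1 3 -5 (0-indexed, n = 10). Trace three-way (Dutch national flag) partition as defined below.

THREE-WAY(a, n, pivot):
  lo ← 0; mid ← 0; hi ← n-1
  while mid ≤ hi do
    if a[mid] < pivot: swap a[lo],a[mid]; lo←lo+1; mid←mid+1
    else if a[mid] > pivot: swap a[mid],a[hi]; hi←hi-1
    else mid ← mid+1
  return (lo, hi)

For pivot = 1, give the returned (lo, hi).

(5, 5)

pivot = 1; lo=0, mid=0, hi=9
a[mid]=4>1: swap a[0],a[9]; hi=8 → -5 -9 0 7 -13 -4 5 1 3 4
a[mid]=-5<1: swap a[0],a[0]; lo=1,mid=1 → -5 -9 0 7 -13 -4 5 1 3 4
a[mid]=-9<1: swap a[1],a[1]; lo=2,mid=2 → -5 -9 0 7 -13 -4 5 1 3 4
a[mid]=0<1: swap a[2],a[2]; lo=3,mid=3 → -5 -9 0 7 -13 -4 5 1 3 4
a[mid]=7>1: swap a[3],a[8]; hi=7 → -5 -9 0 3 -13 -4 5 1 7 4
a[mid]=3>1: swap a[3],a[7]; hi=6 → -5 -9 0 1 -13 -4 5 3 7 4
a[mid]=1=1: mid=4
a[mid]=-13<1: swap a[3],a[4]; lo=4,mid=5 → -5 -9 0 -13 1 -4 5 3 7 4
a[mid]=-4<1: swap a[4],a[5]; lo=5,mid=6 → -5 -9 0 -13 -4 1 5 3 7 4
a[mid]=5>1: swap a[6],a[6]; hi=5 → -5 -9 0 -13 -4 1 5 3 7 4
end: lo=5, hi=5; a = -5 -9 0 -13 -4 1 5 3 7 4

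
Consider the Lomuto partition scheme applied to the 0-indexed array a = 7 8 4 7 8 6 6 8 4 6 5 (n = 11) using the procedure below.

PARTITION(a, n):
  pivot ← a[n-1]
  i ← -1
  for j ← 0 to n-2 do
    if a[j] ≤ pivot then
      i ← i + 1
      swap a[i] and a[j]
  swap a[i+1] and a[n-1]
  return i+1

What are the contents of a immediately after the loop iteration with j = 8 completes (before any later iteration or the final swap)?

pivot=5, i=-1
j=0: 7>5, skip
j=1: 8>5, skip
j=2: 4≤5, i=0, swap(0,2) ⇒ 4 8 7 7 8 6 6 8 4 6 5
j=3: 7>5, skip
j=4: 8>5, skip
j=5: 6>5, skip
j=6: 6>5, skip
j=7: 8>5, skip
j=8: 4≤5, i=1, swap(1,8) ⇒ 4 4 7 7 8 6 6 8 8 6 5
(after j=8) a = 4 4 7 7 8 6 6 8 8 6 5

4 4 7 7 8 6 6 8 8 6 5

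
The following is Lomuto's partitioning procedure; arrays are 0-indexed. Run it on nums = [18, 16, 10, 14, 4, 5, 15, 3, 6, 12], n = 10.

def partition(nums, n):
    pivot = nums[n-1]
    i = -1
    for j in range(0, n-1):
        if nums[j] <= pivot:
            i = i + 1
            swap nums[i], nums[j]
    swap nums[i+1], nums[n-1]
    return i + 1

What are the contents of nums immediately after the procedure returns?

pivot=12, i=-1
j=0: 18>12, skip
j=1: 16>12, skip
j=2: 10≤12, i=0, swap(0,2) ⇒ [10, 16, 18, 14, 4, 5, 15, 3, 6, 12]
j=3: 14>12, skip
j=4: 4≤12, i=1, swap(1,4) ⇒ [10, 4, 18, 14, 16, 5, 15, 3, 6, 12]
j=5: 5≤12, i=2, swap(2,5) ⇒ [10, 4, 5, 14, 16, 18, 15, 3, 6, 12]
j=6: 15>12, skip
j=7: 3≤12, i=3, swap(3,7) ⇒ [10, 4, 5, 3, 16, 18, 15, 14, 6, 12]
j=8: 6≤12, i=4, swap(4,8) ⇒ [10, 4, 5, 3, 6, 18, 15, 14, 16, 12]
swap(5,9) ⇒ [10, 4, 5, 3, 6, 12, 15, 14, 16, 18]; return 5

[10, 4, 5, 3, 6, 12, 15, 14, 16, 18]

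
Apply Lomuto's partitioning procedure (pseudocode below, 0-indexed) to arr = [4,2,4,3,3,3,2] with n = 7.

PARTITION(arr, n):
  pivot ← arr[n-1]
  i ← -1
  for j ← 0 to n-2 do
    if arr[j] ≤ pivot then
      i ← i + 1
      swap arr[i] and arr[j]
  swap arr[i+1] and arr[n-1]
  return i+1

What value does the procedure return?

1

pivot = arr[6] = 2; i = -1
j=0: arr[0]=4 > 2 → no swap
j=1: arr[1]=2 ≤ 2 → i=0, swap arr[0],arr[1] → [2,4,4,3,3,3,2]
j=2: arr[2]=4 > 2 → no swap
j=3: arr[3]=3 > 2 → no swap
j=4: arr[4]=3 > 2 → no swap
j=5: arr[5]=3 > 2 → no swap
final swap arr[1],arr[6] → [2,2,4,3,3,3,4]; return 1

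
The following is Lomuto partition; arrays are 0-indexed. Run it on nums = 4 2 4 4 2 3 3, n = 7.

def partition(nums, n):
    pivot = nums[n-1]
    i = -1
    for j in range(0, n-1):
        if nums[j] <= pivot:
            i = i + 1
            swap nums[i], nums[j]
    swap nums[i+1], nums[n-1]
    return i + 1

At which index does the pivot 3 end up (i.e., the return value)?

pivot = nums[6] = 3; i = -1
j=0: nums[0]=4 > 3 → no swap
j=1: nums[1]=2 ≤ 3 → i=0, swap nums[0],nums[1] → 2 4 4 4 2 3 3
j=2: nums[2]=4 > 3 → no swap
j=3: nums[3]=4 > 3 → no swap
j=4: nums[4]=2 ≤ 3 → i=1, swap nums[1],nums[4] → 2 2 4 4 4 3 3
j=5: nums[5]=3 ≤ 3 → i=2, swap nums[2],nums[5] → 2 2 3 4 4 4 3
final swap nums[3],nums[6] → 2 2 3 3 4 4 4; return 3

3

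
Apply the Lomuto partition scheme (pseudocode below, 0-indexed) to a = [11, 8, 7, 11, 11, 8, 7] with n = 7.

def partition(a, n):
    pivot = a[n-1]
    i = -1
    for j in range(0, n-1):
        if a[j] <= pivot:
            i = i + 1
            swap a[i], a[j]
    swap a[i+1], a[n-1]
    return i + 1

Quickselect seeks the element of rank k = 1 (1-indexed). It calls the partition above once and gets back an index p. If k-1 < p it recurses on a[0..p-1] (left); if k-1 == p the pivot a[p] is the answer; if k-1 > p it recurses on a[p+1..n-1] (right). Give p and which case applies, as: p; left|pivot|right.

pivot=7, i=-1
j=0: 11>7, skip
j=1: 8>7, skip
j=2: 7≤7, i=0, swap(0,2) ⇒ [7, 8, 11, 11, 11, 8, 7]
j=3: 11>7, skip
j=4: 11>7, skip
j=5: 8>7, skip
swap(1,6) ⇒ [7, 7, 11, 11, 11, 8, 8]; return 1
p = 1; k-1 = 0 < 1 ⇒ left

1; left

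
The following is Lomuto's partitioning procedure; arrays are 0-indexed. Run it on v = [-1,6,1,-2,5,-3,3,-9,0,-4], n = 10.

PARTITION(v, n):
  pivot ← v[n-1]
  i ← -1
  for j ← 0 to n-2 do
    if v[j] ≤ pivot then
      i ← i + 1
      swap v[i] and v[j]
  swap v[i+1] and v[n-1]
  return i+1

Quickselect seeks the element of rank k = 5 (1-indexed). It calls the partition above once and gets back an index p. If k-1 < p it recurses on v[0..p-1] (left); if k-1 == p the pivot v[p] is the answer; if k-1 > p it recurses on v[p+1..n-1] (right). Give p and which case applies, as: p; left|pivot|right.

pivot = v[9] = -4; i = -1
j=0: v[0]=-1 > -4 → no swap
j=1: v[1]=6 > -4 → no swap
j=2: v[2]=1 > -4 → no swap
j=3: v[3]=-2 > -4 → no swap
j=4: v[4]=5 > -4 → no swap
j=5: v[5]=-3 > -4 → no swap
j=6: v[6]=3 > -4 → no swap
j=7: v[7]=-9 ≤ -4 → i=0, swap v[0],v[7] → [-9,6,1,-2,5,-3,3,-1,0,-4]
j=8: v[8]=0 > -4 → no swap
final swap v[1],v[9] → [-9,-4,1,-2,5,-3,3,-1,0,6]; return 1
p = 1; k-1 = 4 > 1 ⇒ right

1; right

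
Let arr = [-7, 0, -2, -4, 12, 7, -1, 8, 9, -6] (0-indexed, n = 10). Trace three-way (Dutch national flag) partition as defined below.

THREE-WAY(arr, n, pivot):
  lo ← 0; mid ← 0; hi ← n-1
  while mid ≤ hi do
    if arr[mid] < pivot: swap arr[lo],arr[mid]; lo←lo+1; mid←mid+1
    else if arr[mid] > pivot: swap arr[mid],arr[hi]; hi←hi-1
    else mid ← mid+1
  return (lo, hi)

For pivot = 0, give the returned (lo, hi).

pivot = 0; lo=0, mid=0, hi=9
arr[mid]=-7<0: swap arr[0],arr[0]; lo=1,mid=1 → [-7, 0, -2, -4, 12, 7, -1, 8, 9, -6]
arr[mid]=0=0: mid=2
arr[mid]=-2<0: swap arr[1],arr[2]; lo=2,mid=3 → [-7, -2, 0, -4, 12, 7, -1, 8, 9, -6]
arr[mid]=-4<0: swap arr[2],arr[3]; lo=3,mid=4 → [-7, -2, -4, 0, 12, 7, -1, 8, 9, -6]
arr[mid]=12>0: swap arr[4],arr[9]; hi=8 → [-7, -2, -4, 0, -6, 7, -1, 8, 9, 12]
arr[mid]=-6<0: swap arr[3],arr[4]; lo=4,mid=5 → [-7, -2, -4, -6, 0, 7, -1, 8, 9, 12]
arr[mid]=7>0: swap arr[5],arr[8]; hi=7 → [-7, -2, -4, -6, 0, 9, -1, 8, 7, 12]
arr[mid]=9>0: swap arr[5],arr[7]; hi=6 → [-7, -2, -4, -6, 0, 8, -1, 9, 7, 12]
arr[mid]=8>0: swap arr[5],arr[6]; hi=5 → [-7, -2, -4, -6, 0, -1, 8, 9, 7, 12]
arr[mid]=-1<0: swap arr[4],arr[5]; lo=5,mid=6 → [-7, -2, -4, -6, -1, 0, 8, 9, 7, 12]
end: lo=5, hi=5; arr = [-7, -2, -4, -6, -1, 0, 8, 9, 7, 12]

(5, 5)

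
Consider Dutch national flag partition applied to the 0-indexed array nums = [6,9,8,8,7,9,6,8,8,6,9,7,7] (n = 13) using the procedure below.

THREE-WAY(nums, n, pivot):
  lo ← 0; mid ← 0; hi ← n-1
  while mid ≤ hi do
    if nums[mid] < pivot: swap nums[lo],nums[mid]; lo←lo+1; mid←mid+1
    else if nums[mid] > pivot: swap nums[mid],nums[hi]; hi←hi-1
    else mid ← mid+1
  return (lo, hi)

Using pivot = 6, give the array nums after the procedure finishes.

pivot = 6; lo=0, mid=0, hi=12
nums[mid]=6=6: mid=1
nums[mid]=9>6: swap nums[1],nums[12]; hi=11 → [6,7,8,8,7,9,6,8,8,6,9,7,9]
nums[mid]=7>6: swap nums[1],nums[11]; hi=10 → [6,7,8,8,7,9,6,8,8,6,9,7,9]
nums[mid]=7>6: swap nums[1],nums[10]; hi=9 → [6,9,8,8,7,9,6,8,8,6,7,7,9]
nums[mid]=9>6: swap nums[1],nums[9]; hi=8 → [6,6,8,8,7,9,6,8,8,9,7,7,9]
nums[mid]=6=6: mid=2
nums[mid]=8>6: swap nums[2],nums[8]; hi=7 → [6,6,8,8,7,9,6,8,8,9,7,7,9]
nums[mid]=8>6: swap nums[2],nums[7]; hi=6 → [6,6,8,8,7,9,6,8,8,9,7,7,9]
nums[mid]=8>6: swap nums[2],nums[6]; hi=5 → [6,6,6,8,7,9,8,8,8,9,7,7,9]
nums[mid]=6=6: mid=3
nums[mid]=8>6: swap nums[3],nums[5]; hi=4 → [6,6,6,9,7,8,8,8,8,9,7,7,9]
nums[mid]=9>6: swap nums[3],nums[4]; hi=3 → [6,6,6,7,9,8,8,8,8,9,7,7,9]
nums[mid]=7>6: swap nums[3],nums[3]; hi=2 → [6,6,6,7,9,8,8,8,8,9,7,7,9]
end: lo=0, hi=2; nums = [6,6,6,7,9,8,8,8,8,9,7,7,9]

[6,6,6,7,9,8,8,8,8,9,7,7,9]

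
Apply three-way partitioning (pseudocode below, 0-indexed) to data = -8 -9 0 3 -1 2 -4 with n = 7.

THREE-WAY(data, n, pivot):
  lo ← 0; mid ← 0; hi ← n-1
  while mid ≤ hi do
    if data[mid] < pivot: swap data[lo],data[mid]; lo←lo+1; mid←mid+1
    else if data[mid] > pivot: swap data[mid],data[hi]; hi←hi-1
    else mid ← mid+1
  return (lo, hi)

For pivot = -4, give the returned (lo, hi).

pivot = -4; lo=0, mid=0, hi=6
data[mid]=-8<-4: swap data[0],data[0]; lo=1,mid=1 → -8 -9 0 3 -1 2 -4
data[mid]=-9<-4: swap data[1],data[1]; lo=2,mid=2 → -8 -9 0 3 -1 2 -4
data[mid]=0>-4: swap data[2],data[6]; hi=5 → -8 -9 -4 3 -1 2 0
data[mid]=-4=-4: mid=3
data[mid]=3>-4: swap data[3],data[5]; hi=4 → -8 -9 -4 2 -1 3 0
data[mid]=2>-4: swap data[3],data[4]; hi=3 → -8 -9 -4 -1 2 3 0
data[mid]=-1>-4: swap data[3],data[3]; hi=2 → -8 -9 -4 -1 2 3 0
end: lo=2, hi=2; data = -8 -9 -4 -1 2 3 0

(2, 2)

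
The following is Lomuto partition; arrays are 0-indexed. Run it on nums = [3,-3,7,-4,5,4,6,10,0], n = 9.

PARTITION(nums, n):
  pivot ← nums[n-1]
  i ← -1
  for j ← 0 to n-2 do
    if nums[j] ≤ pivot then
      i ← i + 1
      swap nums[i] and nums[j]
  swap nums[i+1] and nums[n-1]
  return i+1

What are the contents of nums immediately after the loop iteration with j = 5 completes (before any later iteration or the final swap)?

pivot=0, i=-1
j=0: 3>0, skip
j=1: -3≤0, i=0, swap(0,1) ⇒ [-3,3,7,-4,5,4,6,10,0]
j=2: 7>0, skip
j=3: -4≤0, i=1, swap(1,3) ⇒ [-3,-4,7,3,5,4,6,10,0]
j=4: 5>0, skip
j=5: 4>0, skip
(after j=5) nums = [-3,-4,7,3,5,4,6,10,0]

[-3,-4,7,3,5,4,6,10,0]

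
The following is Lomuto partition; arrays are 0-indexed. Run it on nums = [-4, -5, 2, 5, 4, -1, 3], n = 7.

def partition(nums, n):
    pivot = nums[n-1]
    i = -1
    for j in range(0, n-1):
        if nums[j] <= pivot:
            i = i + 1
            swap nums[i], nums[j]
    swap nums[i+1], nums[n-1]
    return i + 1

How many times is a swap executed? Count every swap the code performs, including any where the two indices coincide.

pivot = nums[6] = 3; i = -1
j=0: nums[0]=-4 ≤ 3 → i=0, swap nums[0],nums[0] (no change) → [-4, -5, 2, 5, 4, -1, 3]
j=1: nums[1]=-5 ≤ 3 → i=1, swap nums[1],nums[1] (no change) → [-4, -5, 2, 5, 4, -1, 3]
j=2: nums[2]=2 ≤ 3 → i=2, swap nums[2],nums[2] (no change) → [-4, -5, 2, 5, 4, -1, 3]
j=3: nums[3]=5 > 3 → no swap
j=4: nums[4]=4 > 3 → no swap
j=5: nums[5]=-1 ≤ 3 → i=3, swap nums[3],nums[5] → [-4, -5, 2, -1, 4, 5, 3]
final swap nums[4],nums[6] → [-4, -5, 2, -1, 3, 5, 4]; return 4

5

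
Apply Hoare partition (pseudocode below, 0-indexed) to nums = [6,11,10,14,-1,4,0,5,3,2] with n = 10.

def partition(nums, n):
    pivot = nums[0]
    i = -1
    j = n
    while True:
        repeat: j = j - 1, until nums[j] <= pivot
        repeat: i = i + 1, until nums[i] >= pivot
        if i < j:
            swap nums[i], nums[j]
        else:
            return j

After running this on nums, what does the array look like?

[2,3,5,0,-1,4,14,10,11,6]

pivot = nums[0] = 6; i = -1, j = 10
j→9 (nums[9]=2≤6), i→0 (nums[0]=6≥6); i<j, swap → [2,11,10,14,-1,4,0,5,3,6]
j→8 (nums[8]=3≤6), i→1 (nums[1]=11≥6); i<j, swap → [2,3,10,14,-1,4,0,5,11,6]
j→7 (nums[7]=5≤6), i→2 (nums[2]=10≥6); i<j, swap → [2,3,5,14,-1,4,0,10,11,6]
j→6 (nums[6]=0≤6), i→3 (nums[3]=14≥6); i<j, swap → [2,3,5,0,-1,4,14,10,11,6]
j→5, i→6; i≥j, return j=5. nums = [2,3,5,0,-1,4,14,10,11,6]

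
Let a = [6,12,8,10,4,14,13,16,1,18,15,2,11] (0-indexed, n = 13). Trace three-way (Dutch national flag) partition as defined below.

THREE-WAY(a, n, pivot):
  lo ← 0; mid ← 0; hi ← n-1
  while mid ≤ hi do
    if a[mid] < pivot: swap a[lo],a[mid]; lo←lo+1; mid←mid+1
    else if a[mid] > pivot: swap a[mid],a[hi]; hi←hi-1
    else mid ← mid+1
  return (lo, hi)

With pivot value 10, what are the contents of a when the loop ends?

[6,2,8,4,1,10,16,13,18,15,14,11,12]

pivot = 10; lo=0, mid=0, hi=12
a[mid]=6<10: swap a[0],a[0]; lo=1,mid=1 → [6,12,8,10,4,14,13,16,1,18,15,2,11]
a[mid]=12>10: swap a[1],a[12]; hi=11 → [6,11,8,10,4,14,13,16,1,18,15,2,12]
a[mid]=11>10: swap a[1],a[11]; hi=10 → [6,2,8,10,4,14,13,16,1,18,15,11,12]
a[mid]=2<10: swap a[1],a[1]; lo=2,mid=2 → [6,2,8,10,4,14,13,16,1,18,15,11,12]
a[mid]=8<10: swap a[2],a[2]; lo=3,mid=3 → [6,2,8,10,4,14,13,16,1,18,15,11,12]
a[mid]=10=10: mid=4
a[mid]=4<10: swap a[3],a[4]; lo=4,mid=5 → [6,2,8,4,10,14,13,16,1,18,15,11,12]
a[mid]=14>10: swap a[5],a[10]; hi=9 → [6,2,8,4,10,15,13,16,1,18,14,11,12]
a[mid]=15>10: swap a[5],a[9]; hi=8 → [6,2,8,4,10,18,13,16,1,15,14,11,12]
a[mid]=18>10: swap a[5],a[8]; hi=7 → [6,2,8,4,10,1,13,16,18,15,14,11,12]
a[mid]=1<10: swap a[4],a[5]; lo=5,mid=6 → [6,2,8,4,1,10,13,16,18,15,14,11,12]
a[mid]=13>10: swap a[6],a[7]; hi=6 → [6,2,8,4,1,10,16,13,18,15,14,11,12]
a[mid]=16>10: swap a[6],a[6]; hi=5 → [6,2,8,4,1,10,16,13,18,15,14,11,12]
end: lo=5, hi=5; a = [6,2,8,4,1,10,16,13,18,15,14,11,12]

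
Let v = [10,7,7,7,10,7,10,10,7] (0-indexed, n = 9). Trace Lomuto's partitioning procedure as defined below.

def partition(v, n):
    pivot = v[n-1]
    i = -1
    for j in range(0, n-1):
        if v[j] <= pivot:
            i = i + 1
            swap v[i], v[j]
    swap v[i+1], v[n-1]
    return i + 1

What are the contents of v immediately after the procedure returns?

[7,7,7,7,7,10,10,10,10]

pivot = v[8] = 7; i = -1
j=0: v[0]=10 > 7 → no swap
j=1: v[1]=7 ≤ 7 → i=0, swap v[0],v[1] → [7,10,7,7,10,7,10,10,7]
j=2: v[2]=7 ≤ 7 → i=1, swap v[1],v[2] → [7,7,10,7,10,7,10,10,7]
j=3: v[3]=7 ≤ 7 → i=2, swap v[2],v[3] → [7,7,7,10,10,7,10,10,7]
j=4: v[4]=10 > 7 → no swap
j=5: v[5]=7 ≤ 7 → i=3, swap v[3],v[5] → [7,7,7,7,10,10,10,10,7]
j=6: v[6]=10 > 7 → no swap
j=7: v[7]=10 > 7 → no swap
final swap v[4],v[8] → [7,7,7,7,7,10,10,10,10]; return 4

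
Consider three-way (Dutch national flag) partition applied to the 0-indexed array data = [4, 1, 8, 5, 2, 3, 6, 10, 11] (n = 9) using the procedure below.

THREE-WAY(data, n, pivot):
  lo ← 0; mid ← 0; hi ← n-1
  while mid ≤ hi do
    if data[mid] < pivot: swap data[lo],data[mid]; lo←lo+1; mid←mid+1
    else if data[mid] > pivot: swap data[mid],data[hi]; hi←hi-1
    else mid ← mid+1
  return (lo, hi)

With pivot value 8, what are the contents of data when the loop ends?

[4, 1, 5, 2, 3, 6, 8, 11, 10]

lo=0 mid=0 hi=8
4<8: swap(0,0), lo=1 mid=1 ⇒ [4, 1, 8, 5, 2, 3, 6, 10, 11]
1<8: swap(1,1), lo=2 mid=2 ⇒ [4, 1, 8, 5, 2, 3, 6, 10, 11]
8=8: mid=3
5<8: swap(2,3), lo=3 mid=4 ⇒ [4, 1, 5, 8, 2, 3, 6, 10, 11]
2<8: swap(3,4), lo=4 mid=5 ⇒ [4, 1, 5, 2, 8, 3, 6, 10, 11]
3<8: swap(4,5), lo=5 mid=6 ⇒ [4, 1, 5, 2, 3, 8, 6, 10, 11]
6<8: swap(5,6), lo=6 mid=7 ⇒ [4, 1, 5, 2, 3, 6, 8, 10, 11]
10>8: swap(7,8), hi=7 ⇒ [4, 1, 5, 2, 3, 6, 8, 11, 10]
11>8: swap(7,7), hi=6 ⇒ [4, 1, 5, 2, 3, 6, 8, 11, 10]
done. lo=6 hi=6; data=[4, 1, 5, 2, 3, 6, 8, 11, 10]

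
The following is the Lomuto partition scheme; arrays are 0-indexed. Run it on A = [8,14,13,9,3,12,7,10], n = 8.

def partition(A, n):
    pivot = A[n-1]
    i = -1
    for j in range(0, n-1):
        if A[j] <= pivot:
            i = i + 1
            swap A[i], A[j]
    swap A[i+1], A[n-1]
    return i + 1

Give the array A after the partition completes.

[8,9,3,7,10,12,14,13]

pivot=10, i=-1
j=0: 8≤10, i=0, swap(0,0) ⇒ [8,14,13,9,3,12,7,10]
j=1: 14>10, skip
j=2: 13>10, skip
j=3: 9≤10, i=1, swap(1,3) ⇒ [8,9,13,14,3,12,7,10]
j=4: 3≤10, i=2, swap(2,4) ⇒ [8,9,3,14,13,12,7,10]
j=5: 12>10, skip
j=6: 7≤10, i=3, swap(3,6) ⇒ [8,9,3,7,13,12,14,10]
swap(4,7) ⇒ [8,9,3,7,10,12,14,13]; return 4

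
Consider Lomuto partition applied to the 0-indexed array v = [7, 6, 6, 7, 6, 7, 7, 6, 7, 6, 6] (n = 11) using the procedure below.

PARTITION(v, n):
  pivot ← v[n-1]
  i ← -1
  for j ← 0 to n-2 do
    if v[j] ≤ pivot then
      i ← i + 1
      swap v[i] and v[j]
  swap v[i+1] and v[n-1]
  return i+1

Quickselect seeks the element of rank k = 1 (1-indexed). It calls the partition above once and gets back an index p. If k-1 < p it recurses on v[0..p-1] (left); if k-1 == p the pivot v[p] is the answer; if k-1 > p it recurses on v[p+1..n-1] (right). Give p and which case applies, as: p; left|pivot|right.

5; left

pivot=6, i=-1
j=0: 7>6, skip
j=1: 6≤6, i=0, swap(0,1) ⇒ [6, 7, 6, 7, 6, 7, 7, 6, 7, 6, 6]
j=2: 6≤6, i=1, swap(1,2) ⇒ [6, 6, 7, 7, 6, 7, 7, 6, 7, 6, 6]
j=3: 7>6, skip
j=4: 6≤6, i=2, swap(2,4) ⇒ [6, 6, 6, 7, 7, 7, 7, 6, 7, 6, 6]
j=5: 7>6, skip
j=6: 7>6, skip
j=7: 6≤6, i=3, swap(3,7) ⇒ [6, 6, 6, 6, 7, 7, 7, 7, 7, 6, 6]
j=8: 7>6, skip
j=9: 6≤6, i=4, swap(4,9) ⇒ [6, 6, 6, 6, 6, 7, 7, 7, 7, 7, 6]
swap(5,10) ⇒ [6, 6, 6, 6, 6, 6, 7, 7, 7, 7, 7]; return 5
p = 5; k-1 = 0 < 5 ⇒ left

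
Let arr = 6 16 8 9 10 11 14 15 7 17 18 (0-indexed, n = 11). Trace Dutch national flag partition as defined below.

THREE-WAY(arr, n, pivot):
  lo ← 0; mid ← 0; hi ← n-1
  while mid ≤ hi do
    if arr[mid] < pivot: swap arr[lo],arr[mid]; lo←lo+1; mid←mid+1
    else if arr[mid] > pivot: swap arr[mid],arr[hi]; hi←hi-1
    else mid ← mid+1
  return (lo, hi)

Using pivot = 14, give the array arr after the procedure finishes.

6 7 8 9 10 11 14 15 17 18 16

lo=0 mid=0 hi=10
6<14: swap(0,0), lo=1 mid=1 ⇒ 6 16 8 9 10 11 14 15 7 17 18
16>14: swap(1,10), hi=9 ⇒ 6 18 8 9 10 11 14 15 7 17 16
18>14: swap(1,9), hi=8 ⇒ 6 17 8 9 10 11 14 15 7 18 16
17>14: swap(1,8), hi=7 ⇒ 6 7 8 9 10 11 14 15 17 18 16
7<14: swap(1,1), lo=2 mid=2 ⇒ 6 7 8 9 10 11 14 15 17 18 16
8<14: swap(2,2), lo=3 mid=3 ⇒ 6 7 8 9 10 11 14 15 17 18 16
9<14: swap(3,3), lo=4 mid=4 ⇒ 6 7 8 9 10 11 14 15 17 18 16
10<14: swap(4,4), lo=5 mid=5 ⇒ 6 7 8 9 10 11 14 15 17 18 16
11<14: swap(5,5), lo=6 mid=6 ⇒ 6 7 8 9 10 11 14 15 17 18 16
14=14: mid=7
15>14: swap(7,7), hi=6 ⇒ 6 7 8 9 10 11 14 15 17 18 16
done. lo=6 hi=6; arr=6 7 8 9 10 11 14 15 17 18 16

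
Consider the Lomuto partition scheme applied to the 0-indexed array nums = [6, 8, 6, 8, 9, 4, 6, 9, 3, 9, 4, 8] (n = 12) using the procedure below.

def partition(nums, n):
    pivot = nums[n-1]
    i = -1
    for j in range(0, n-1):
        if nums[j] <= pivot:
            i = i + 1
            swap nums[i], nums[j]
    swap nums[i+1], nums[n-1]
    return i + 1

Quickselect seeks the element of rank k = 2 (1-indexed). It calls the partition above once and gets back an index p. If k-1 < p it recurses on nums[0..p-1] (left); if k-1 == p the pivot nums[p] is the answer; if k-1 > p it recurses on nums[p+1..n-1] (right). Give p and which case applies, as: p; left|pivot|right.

8; left

pivot=8, i=-1
j=0: 6≤8, i=0, swap(0,0) ⇒ [6, 8, 6, 8, 9, 4, 6, 9, 3, 9, 4, 8]
j=1: 8≤8, i=1, swap(1,1) ⇒ [6, 8, 6, 8, 9, 4, 6, 9, 3, 9, 4, 8]
j=2: 6≤8, i=2, swap(2,2) ⇒ [6, 8, 6, 8, 9, 4, 6, 9, 3, 9, 4, 8]
j=3: 8≤8, i=3, swap(3,3) ⇒ [6, 8, 6, 8, 9, 4, 6, 9, 3, 9, 4, 8]
j=4: 9>8, skip
j=5: 4≤8, i=4, swap(4,5) ⇒ [6, 8, 6, 8, 4, 9, 6, 9, 3, 9, 4, 8]
j=6: 6≤8, i=5, swap(5,6) ⇒ [6, 8, 6, 8, 4, 6, 9, 9, 3, 9, 4, 8]
j=7: 9>8, skip
j=8: 3≤8, i=6, swap(6,8) ⇒ [6, 8, 6, 8, 4, 6, 3, 9, 9, 9, 4, 8]
j=9: 9>8, skip
j=10: 4≤8, i=7, swap(7,10) ⇒ [6, 8, 6, 8, 4, 6, 3, 4, 9, 9, 9, 8]
swap(8,11) ⇒ [6, 8, 6, 8, 4, 6, 3, 4, 8, 9, 9, 9]; return 8
p = 8; k-1 = 1 < 8 ⇒ left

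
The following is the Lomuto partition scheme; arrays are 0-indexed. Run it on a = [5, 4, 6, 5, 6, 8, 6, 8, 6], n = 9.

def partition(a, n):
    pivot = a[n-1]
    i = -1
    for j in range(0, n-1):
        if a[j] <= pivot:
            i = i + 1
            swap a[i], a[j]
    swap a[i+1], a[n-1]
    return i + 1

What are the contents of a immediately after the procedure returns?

pivot = a[8] = 6; i = -1
j=0: a[0]=5 ≤ 6 → i=0, swap a[0],a[0] (no change) → [5, 4, 6, 5, 6, 8, 6, 8, 6]
j=1: a[1]=4 ≤ 6 → i=1, swap a[1],a[1] (no change) → [5, 4, 6, 5, 6, 8, 6, 8, 6]
j=2: a[2]=6 ≤ 6 → i=2, swap a[2],a[2] (no change) → [5, 4, 6, 5, 6, 8, 6, 8, 6]
j=3: a[3]=5 ≤ 6 → i=3, swap a[3],a[3] (no change) → [5, 4, 6, 5, 6, 8, 6, 8, 6]
j=4: a[4]=6 ≤ 6 → i=4, swap a[4],a[4] (no change) → [5, 4, 6, 5, 6, 8, 6, 8, 6]
j=5: a[5]=8 > 6 → no swap
j=6: a[6]=6 ≤ 6 → i=5, swap a[5],a[6] → [5, 4, 6, 5, 6, 6, 8, 8, 6]
j=7: a[7]=8 > 6 → no swap
final swap a[6],a[8] → [5, 4, 6, 5, 6, 6, 6, 8, 8]; return 6

[5, 4, 6, 5, 6, 6, 6, 8, 8]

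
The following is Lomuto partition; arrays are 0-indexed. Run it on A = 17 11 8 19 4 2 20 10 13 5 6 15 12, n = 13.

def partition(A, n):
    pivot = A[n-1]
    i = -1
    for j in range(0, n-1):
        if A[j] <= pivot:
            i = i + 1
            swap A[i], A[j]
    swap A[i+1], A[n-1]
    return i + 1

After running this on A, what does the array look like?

11 8 4 2 10 5 6 12 13 19 20 15 17

pivot=12, i=-1
j=0: 17>12, skip
j=1: 11≤12, i=0, swap(0,1) ⇒ 11 17 8 19 4 2 20 10 13 5 6 15 12
j=2: 8≤12, i=1, swap(1,2) ⇒ 11 8 17 19 4 2 20 10 13 5 6 15 12
j=3: 19>12, skip
j=4: 4≤12, i=2, swap(2,4) ⇒ 11 8 4 19 17 2 20 10 13 5 6 15 12
j=5: 2≤12, i=3, swap(3,5) ⇒ 11 8 4 2 17 19 20 10 13 5 6 15 12
j=6: 20>12, skip
j=7: 10≤12, i=4, swap(4,7) ⇒ 11 8 4 2 10 19 20 17 13 5 6 15 12
j=8: 13>12, skip
j=9: 5≤12, i=5, swap(5,9) ⇒ 11 8 4 2 10 5 20 17 13 19 6 15 12
j=10: 6≤12, i=6, swap(6,10) ⇒ 11 8 4 2 10 5 6 17 13 19 20 15 12
j=11: 15>12, skip
swap(7,12) ⇒ 11 8 4 2 10 5 6 12 13 19 20 15 17; return 7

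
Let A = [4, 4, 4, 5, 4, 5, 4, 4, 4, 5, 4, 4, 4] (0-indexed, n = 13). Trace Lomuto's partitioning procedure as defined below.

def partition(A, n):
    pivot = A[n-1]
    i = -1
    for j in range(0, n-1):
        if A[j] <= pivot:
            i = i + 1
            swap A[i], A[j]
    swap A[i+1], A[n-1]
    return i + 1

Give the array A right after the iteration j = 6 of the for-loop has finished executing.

[4, 4, 4, 4, 4, 5, 5, 4, 4, 5, 4, 4, 4]

pivot = A[12] = 4; i = -1
j=0: A[0]=4 ≤ 4 → i=0, swap A[0],A[0] (no change) → [4, 4, 4, 5, 4, 5, 4, 4, 4, 5, 4, 4, 4]
j=1: A[1]=4 ≤ 4 → i=1, swap A[1],A[1] (no change) → [4, 4, 4, 5, 4, 5, 4, 4, 4, 5, 4, 4, 4]
j=2: A[2]=4 ≤ 4 → i=2, swap A[2],A[2] (no change) → [4, 4, 4, 5, 4, 5, 4, 4, 4, 5, 4, 4, 4]
j=3: A[3]=5 > 4 → no swap
j=4: A[4]=4 ≤ 4 → i=3, swap A[3],A[4] → [4, 4, 4, 4, 5, 5, 4, 4, 4, 5, 4, 4, 4]
j=5: A[5]=5 > 4 → no swap
j=6: A[6]=4 ≤ 4 → i=4, swap A[4],A[6] → [4, 4, 4, 4, 4, 5, 5, 4, 4, 5, 4, 4, 4]
(after j=6) A = [4, 4, 4, 4, 4, 5, 5, 4, 4, 5, 4, 4, 4]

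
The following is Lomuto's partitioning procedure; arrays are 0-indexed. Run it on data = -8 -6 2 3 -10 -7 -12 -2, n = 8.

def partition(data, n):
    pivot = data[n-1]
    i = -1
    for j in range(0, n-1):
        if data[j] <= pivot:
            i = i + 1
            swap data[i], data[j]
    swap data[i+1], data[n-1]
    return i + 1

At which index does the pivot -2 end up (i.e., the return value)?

5

pivot=-2, i=-1
j=0: -8≤-2, i=0, swap(0,0) ⇒ -8 -6 2 3 -10 -7 -12 -2
j=1: -6≤-2, i=1, swap(1,1) ⇒ -8 -6 2 3 -10 -7 -12 -2
j=2: 2>-2, skip
j=3: 3>-2, skip
j=4: -10≤-2, i=2, swap(2,4) ⇒ -8 -6 -10 3 2 -7 -12 -2
j=5: -7≤-2, i=3, swap(3,5) ⇒ -8 -6 -10 -7 2 3 -12 -2
j=6: -12≤-2, i=4, swap(4,6) ⇒ -8 -6 -10 -7 -12 3 2 -2
swap(5,7) ⇒ -8 -6 -10 -7 -12 -2 2 3; return 5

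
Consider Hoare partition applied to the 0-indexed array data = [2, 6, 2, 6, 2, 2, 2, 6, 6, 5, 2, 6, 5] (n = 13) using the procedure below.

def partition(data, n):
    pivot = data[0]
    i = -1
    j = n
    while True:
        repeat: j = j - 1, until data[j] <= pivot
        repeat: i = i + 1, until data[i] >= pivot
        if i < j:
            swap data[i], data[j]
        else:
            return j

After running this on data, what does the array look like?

[2, 2, 2, 2, 6, 2, 6, 6, 6, 5, 2, 6, 5]

pivot=2
j stops at 10 (2), i stops at 0 (2); swap ⇒ [2, 6, 2, 6, 2, 2, 2, 6, 6, 5, 2, 6, 5]
j stops at 6 (2), i stops at 1 (6); swap ⇒ [2, 2, 2, 6, 2, 2, 6, 6, 6, 5, 2, 6, 5]
j stops at 5 (2), i stops at 2 (2); swap ⇒ [2, 2, 2, 6, 2, 2, 6, 6, 6, 5, 2, 6, 5]
j stops at 4 (2), i stops at 3 (6); swap ⇒ [2, 2, 2, 2, 6, 2, 6, 6, 6, 5, 2, 6, 5]
j stops at 3, i stops at 4; i≥j ⇒ return 3. data=[2, 2, 2, 2, 6, 2, 6, 6, 6, 5, 2, 6, 5]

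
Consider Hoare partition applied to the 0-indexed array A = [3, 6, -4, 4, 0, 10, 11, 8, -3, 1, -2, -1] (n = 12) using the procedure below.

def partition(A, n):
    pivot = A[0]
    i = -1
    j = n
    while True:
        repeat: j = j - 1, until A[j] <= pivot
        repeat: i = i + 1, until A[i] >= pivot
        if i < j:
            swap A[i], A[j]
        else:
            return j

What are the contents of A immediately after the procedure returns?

pivot=3
j stops at 11 (-1), i stops at 0 (3); swap ⇒ [-1, 6, -4, 4, 0, 10, 11, 8, -3, 1, -2, 3]
j stops at 10 (-2), i stops at 1 (6); swap ⇒ [-1, -2, -4, 4, 0, 10, 11, 8, -3, 1, 6, 3]
j stops at 9 (1), i stops at 3 (4); swap ⇒ [-1, -2, -4, 1, 0, 10, 11, 8, -3, 4, 6, 3]
j stops at 8 (-3), i stops at 5 (10); swap ⇒ [-1, -2, -4, 1, 0, -3, 11, 8, 10, 4, 6, 3]
j stops at 5, i stops at 6; i≥j ⇒ return 5. A=[-1, -2, -4, 1, 0, -3, 11, 8, 10, 4, 6, 3]

[-1, -2, -4, 1, 0, -3, 11, 8, 10, 4, 6, 3]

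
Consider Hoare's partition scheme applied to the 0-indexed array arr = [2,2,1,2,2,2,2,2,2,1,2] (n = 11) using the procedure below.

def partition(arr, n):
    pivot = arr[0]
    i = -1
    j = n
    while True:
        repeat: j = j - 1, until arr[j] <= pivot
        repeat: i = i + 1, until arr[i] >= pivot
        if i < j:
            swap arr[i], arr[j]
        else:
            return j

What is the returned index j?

5

pivot=2
j stops at 10 (2), i stops at 0 (2); swap ⇒ [2,2,1,2,2,2,2,2,2,1,2]
j stops at 9 (1), i stops at 1 (2); swap ⇒ [2,1,1,2,2,2,2,2,2,2,2]
j stops at 8 (2), i stops at 3 (2); swap ⇒ [2,1,1,2,2,2,2,2,2,2,2]
j stops at 7 (2), i stops at 4 (2); swap ⇒ [2,1,1,2,2,2,2,2,2,2,2]
j stops at 6 (2), i stops at 5 (2); swap ⇒ [2,1,1,2,2,2,2,2,2,2,2]
j stops at 5, i stops at 6; i≥j ⇒ return 5. arr=[2,1,1,2,2,2,2,2,2,2,2]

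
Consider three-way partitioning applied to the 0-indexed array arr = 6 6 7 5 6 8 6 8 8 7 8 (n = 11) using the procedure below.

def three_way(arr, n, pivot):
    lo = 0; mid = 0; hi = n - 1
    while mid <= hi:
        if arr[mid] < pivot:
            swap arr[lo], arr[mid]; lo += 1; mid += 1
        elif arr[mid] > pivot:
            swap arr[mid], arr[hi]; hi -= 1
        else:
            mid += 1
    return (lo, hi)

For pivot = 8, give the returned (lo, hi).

pivot = 8; lo=0, mid=0, hi=10
arr[mid]=6<8: swap arr[0],arr[0]; lo=1,mid=1 → 6 6 7 5 6 8 6 8 8 7 8
arr[mid]=6<8: swap arr[1],arr[1]; lo=2,mid=2 → 6 6 7 5 6 8 6 8 8 7 8
arr[mid]=7<8: swap arr[2],arr[2]; lo=3,mid=3 → 6 6 7 5 6 8 6 8 8 7 8
arr[mid]=5<8: swap arr[3],arr[3]; lo=4,mid=4 → 6 6 7 5 6 8 6 8 8 7 8
arr[mid]=6<8: swap arr[4],arr[4]; lo=5,mid=5 → 6 6 7 5 6 8 6 8 8 7 8
arr[mid]=8=8: mid=6
arr[mid]=6<8: swap arr[5],arr[6]; lo=6,mid=7 → 6 6 7 5 6 6 8 8 8 7 8
arr[mid]=8=8: mid=8
arr[mid]=8=8: mid=9
arr[mid]=7<8: swap arr[6],arr[9]; lo=7,mid=10 → 6 6 7 5 6 6 7 8 8 8 8
arr[mid]=8=8: mid=11
end: lo=7, hi=10; arr = 6 6 7 5 6 6 7 8 8 8 8

(7, 10)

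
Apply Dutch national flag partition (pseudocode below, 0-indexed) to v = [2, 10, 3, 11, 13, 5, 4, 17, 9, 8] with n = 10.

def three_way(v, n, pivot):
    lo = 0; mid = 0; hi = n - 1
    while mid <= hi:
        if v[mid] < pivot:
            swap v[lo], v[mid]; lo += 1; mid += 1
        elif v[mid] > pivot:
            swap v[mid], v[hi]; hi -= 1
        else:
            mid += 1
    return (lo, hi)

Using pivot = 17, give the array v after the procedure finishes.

pivot = 17; lo=0, mid=0, hi=9
v[mid]=2<17: swap v[0],v[0]; lo=1,mid=1 → [2, 10, 3, 11, 13, 5, 4, 17, 9, 8]
v[mid]=10<17: swap v[1],v[1]; lo=2,mid=2 → [2, 10, 3, 11, 13, 5, 4, 17, 9, 8]
v[mid]=3<17: swap v[2],v[2]; lo=3,mid=3 → [2, 10, 3, 11, 13, 5, 4, 17, 9, 8]
v[mid]=11<17: swap v[3],v[3]; lo=4,mid=4 → [2, 10, 3, 11, 13, 5, 4, 17, 9, 8]
v[mid]=13<17: swap v[4],v[4]; lo=5,mid=5 → [2, 10, 3, 11, 13, 5, 4, 17, 9, 8]
v[mid]=5<17: swap v[5],v[5]; lo=6,mid=6 → [2, 10, 3, 11, 13, 5, 4, 17, 9, 8]
v[mid]=4<17: swap v[6],v[6]; lo=7,mid=7 → [2, 10, 3, 11, 13, 5, 4, 17, 9, 8]
v[mid]=17=17: mid=8
v[mid]=9<17: swap v[7],v[8]; lo=8,mid=9 → [2, 10, 3, 11, 13, 5, 4, 9, 17, 8]
v[mid]=8<17: swap v[8],v[9]; lo=9,mid=10 → [2, 10, 3, 11, 13, 5, 4, 9, 8, 17]
end: lo=9, hi=9; v = [2, 10, 3, 11, 13, 5, 4, 9, 8, 17]

[2, 10, 3, 11, 13, 5, 4, 9, 8, 17]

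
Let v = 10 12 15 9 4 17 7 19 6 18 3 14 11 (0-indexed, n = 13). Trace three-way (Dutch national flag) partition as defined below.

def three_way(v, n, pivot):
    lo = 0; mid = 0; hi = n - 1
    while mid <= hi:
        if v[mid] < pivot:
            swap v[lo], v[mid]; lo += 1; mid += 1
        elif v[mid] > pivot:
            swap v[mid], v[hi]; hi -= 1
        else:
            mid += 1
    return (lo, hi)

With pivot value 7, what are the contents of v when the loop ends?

pivot = 7; lo=0, mid=0, hi=12
v[mid]=10>7: swap v[0],v[12]; hi=11 → 11 12 15 9 4 17 7 19 6 18 3 14 10
v[mid]=11>7: swap v[0],v[11]; hi=10 → 14 12 15 9 4 17 7 19 6 18 3 11 10
v[mid]=14>7: swap v[0],v[10]; hi=9 → 3 12 15 9 4 17 7 19 6 18 14 11 10
v[mid]=3<7: swap v[0],v[0]; lo=1,mid=1 → 3 12 15 9 4 17 7 19 6 18 14 11 10
v[mid]=12>7: swap v[1],v[9]; hi=8 → 3 18 15 9 4 17 7 19 6 12 14 11 10
v[mid]=18>7: swap v[1],v[8]; hi=7 → 3 6 15 9 4 17 7 19 18 12 14 11 10
v[mid]=6<7: swap v[1],v[1]; lo=2,mid=2 → 3 6 15 9 4 17 7 19 18 12 14 11 10
v[mid]=15>7: swap v[2],v[7]; hi=6 → 3 6 19 9 4 17 7 15 18 12 14 11 10
v[mid]=19>7: swap v[2],v[6]; hi=5 → 3 6 7 9 4 17 19 15 18 12 14 11 10
v[mid]=7=7: mid=3
v[mid]=9>7: swap v[3],v[5]; hi=4 → 3 6 7 17 4 9 19 15 18 12 14 11 10
v[mid]=17>7: swap v[3],v[4]; hi=3 → 3 6 7 4 17 9 19 15 18 12 14 11 10
v[mid]=4<7: swap v[2],v[3]; lo=3,mid=4 → 3 6 4 7 17 9 19 15 18 12 14 11 10
end: lo=3, hi=3; v = 3 6 4 7 17 9 19 15 18 12 14 11 10

3 6 4 7 17 9 19 15 18 12 14 11 10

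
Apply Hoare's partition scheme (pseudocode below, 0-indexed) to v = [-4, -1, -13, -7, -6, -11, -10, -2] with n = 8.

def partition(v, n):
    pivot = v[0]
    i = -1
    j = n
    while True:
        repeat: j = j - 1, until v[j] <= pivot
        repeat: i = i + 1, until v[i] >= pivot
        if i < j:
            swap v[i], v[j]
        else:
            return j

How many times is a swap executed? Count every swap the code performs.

pivot=-4
j stops at 6 (-10), i stops at 0 (-4); swap ⇒ [-10, -1, -13, -7, -6, -11, -4, -2]
j stops at 5 (-11), i stops at 1 (-1); swap ⇒ [-10, -11, -13, -7, -6, -1, -4, -2]
j stops at 4, i stops at 5; i≥j ⇒ return 4. v=[-10, -11, -13, -7, -6, -1, -4, -2]

2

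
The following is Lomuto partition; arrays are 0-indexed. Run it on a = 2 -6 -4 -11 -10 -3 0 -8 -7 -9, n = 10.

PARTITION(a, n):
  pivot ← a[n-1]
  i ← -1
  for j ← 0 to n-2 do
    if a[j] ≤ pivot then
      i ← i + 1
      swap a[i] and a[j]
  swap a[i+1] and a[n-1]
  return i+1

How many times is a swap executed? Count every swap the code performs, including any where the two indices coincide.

3

pivot = a[9] = -9; i = -1
j=0: a[0]=2 > -9 → no swap
j=1: a[1]=-6 > -9 → no swap
j=2: a[2]=-4 > -9 → no swap
j=3: a[3]=-11 ≤ -9 → i=0, swap a[0],a[3] → -11 -6 -4 2 -10 -3 0 -8 -7 -9
j=4: a[4]=-10 ≤ -9 → i=1, swap a[1],a[4] → -11 -10 -4 2 -6 -3 0 -8 -7 -9
j=5: a[5]=-3 > -9 → no swap
j=6: a[6]=0 > -9 → no swap
j=7: a[7]=-8 > -9 → no swap
j=8: a[8]=-7 > -9 → no swap
final swap a[2],a[9] → -11 -10 -9 2 -6 -3 0 -8 -7 -4; return 2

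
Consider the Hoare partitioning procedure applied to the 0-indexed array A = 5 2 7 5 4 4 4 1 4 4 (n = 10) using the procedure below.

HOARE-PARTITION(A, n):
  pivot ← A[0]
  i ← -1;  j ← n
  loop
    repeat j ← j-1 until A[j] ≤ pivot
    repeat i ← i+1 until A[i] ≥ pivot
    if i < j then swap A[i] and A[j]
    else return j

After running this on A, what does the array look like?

4 2 4 1 4 4 4 5 7 5

pivot = A[0] = 5; i = -1, j = 10
j→9 (A[9]=4≤5), i→0 (A[0]=5≥5); i<j, swap → 4 2 7 5 4 4 4 1 4 5
j→8 (A[8]=4≤5), i→2 (A[2]=7≥5); i<j, swap → 4 2 4 5 4 4 4 1 7 5
j→7 (A[7]=1≤5), i→3 (A[3]=5≥5); i<j, swap → 4 2 4 1 4 4 4 5 7 5
j→6, i→7; i≥j, return j=6. A = 4 2 4 1 4 4 4 5 7 5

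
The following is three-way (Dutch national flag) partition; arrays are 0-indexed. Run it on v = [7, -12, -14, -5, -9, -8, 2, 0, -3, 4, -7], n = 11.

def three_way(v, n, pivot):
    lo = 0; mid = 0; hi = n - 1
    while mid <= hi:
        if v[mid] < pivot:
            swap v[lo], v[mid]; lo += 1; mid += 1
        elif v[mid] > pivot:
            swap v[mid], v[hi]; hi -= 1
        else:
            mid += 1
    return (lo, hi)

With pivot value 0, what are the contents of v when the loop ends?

pivot = 0; lo=0, mid=0, hi=10
v[mid]=7>0: swap v[0],v[10]; hi=9 → [-7, -12, -14, -5, -9, -8, 2, 0, -3, 4, 7]
v[mid]=-7<0: swap v[0],v[0]; lo=1,mid=1 → [-7, -12, -14, -5, -9, -8, 2, 0, -3, 4, 7]
v[mid]=-12<0: swap v[1],v[1]; lo=2,mid=2 → [-7, -12, -14, -5, -9, -8, 2, 0, -3, 4, 7]
v[mid]=-14<0: swap v[2],v[2]; lo=3,mid=3 → [-7, -12, -14, -5, -9, -8, 2, 0, -3, 4, 7]
v[mid]=-5<0: swap v[3],v[3]; lo=4,mid=4 → [-7, -12, -14, -5, -9, -8, 2, 0, -3, 4, 7]
v[mid]=-9<0: swap v[4],v[4]; lo=5,mid=5 → [-7, -12, -14, -5, -9, -8, 2, 0, -3, 4, 7]
v[mid]=-8<0: swap v[5],v[5]; lo=6,mid=6 → [-7, -12, -14, -5, -9, -8, 2, 0, -3, 4, 7]
v[mid]=2>0: swap v[6],v[9]; hi=8 → [-7, -12, -14, -5, -9, -8, 4, 0, -3, 2, 7]
v[mid]=4>0: swap v[6],v[8]; hi=7 → [-7, -12, -14, -5, -9, -8, -3, 0, 4, 2, 7]
v[mid]=-3<0: swap v[6],v[6]; lo=7,mid=7 → [-7, -12, -14, -5, -9, -8, -3, 0, 4, 2, 7]
v[mid]=0=0: mid=8
end: lo=7, hi=7; v = [-7, -12, -14, -5, -9, -8, -3, 0, 4, 2, 7]

[-7, -12, -14, -5, -9, -8, -3, 0, 4, 2, 7]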